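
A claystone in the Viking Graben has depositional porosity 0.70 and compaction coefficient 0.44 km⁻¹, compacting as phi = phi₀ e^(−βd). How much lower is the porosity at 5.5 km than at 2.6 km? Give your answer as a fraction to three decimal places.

phi(2.6) = 0.7·e^(−0.44×2.6) = 0.2230
phi(5.5) = 0.7·e^(−0.44×5.5) = 0.0622
Δphi = 0.2230 − 0.0622 = 0.1607

0.161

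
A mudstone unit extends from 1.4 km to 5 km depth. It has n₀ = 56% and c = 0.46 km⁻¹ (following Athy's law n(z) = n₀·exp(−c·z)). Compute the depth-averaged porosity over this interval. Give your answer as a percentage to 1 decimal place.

⟨n⟩ = (1/(z₂−z₁)) ∫ n₀ e^(−cz) dz = n₀·(e^(−c·z₁) − e^(−c·z₂)) / (c·(z₂−z₁))
e^(−0.46×1.4) = 0.5252; e^(−0.46×5) = 0.1003
⟨n⟩ = 0.56 × (0.5252 − 0.1003) / (0.46 × 3.6) = 0.56 × 0.2566 = 0.1437

14.4%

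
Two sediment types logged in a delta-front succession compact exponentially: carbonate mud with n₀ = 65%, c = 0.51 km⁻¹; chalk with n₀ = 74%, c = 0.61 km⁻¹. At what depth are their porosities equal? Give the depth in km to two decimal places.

Set n₀ₐ e^(−cₐz) = n₀ᵦ e^(−cᵦz) ⇒ ln(n₀ₐ/n₀ᵦ) = (cₐ − cᵦ)·z
z = ln(0.65/0.74) / (0.51 − 0.61) = -0.1297 / -0.1 = 1.297 km

1.30 km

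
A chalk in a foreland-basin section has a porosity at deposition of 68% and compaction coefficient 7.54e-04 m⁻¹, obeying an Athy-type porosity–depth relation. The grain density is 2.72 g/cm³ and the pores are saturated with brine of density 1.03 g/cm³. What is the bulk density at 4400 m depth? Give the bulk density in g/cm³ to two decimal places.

2.68 g/cm³

Working in km (1 km = 1000 m; β in km⁻¹ = β in m⁻¹ × 1000):
Porosity at depth: n = 0.68·exp(−0.754×4.4) = 0.68×0.0362 = 0.0246
Bulk density: ρ_b = (1−n)ρ_g + n·ρ_f = 0.9754×2.72 + 0.0246×1.03
       = 2.653 + 0.025 = 2.678 g/cm³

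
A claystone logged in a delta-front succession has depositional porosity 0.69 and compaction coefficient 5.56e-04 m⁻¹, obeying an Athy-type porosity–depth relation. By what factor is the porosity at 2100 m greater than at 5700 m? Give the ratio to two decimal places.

Working in km (1 km = 1000 m; c in km⁻¹ = c in m⁻¹ × 1000):
φ(d₁)/φ(d₂) = e^(−c·d₁)/e^(−c·d₂) = e^{c(d₂−d₁)}
= exp(0.556 × 3.6) = exp(2.002) = 7.4009

7.40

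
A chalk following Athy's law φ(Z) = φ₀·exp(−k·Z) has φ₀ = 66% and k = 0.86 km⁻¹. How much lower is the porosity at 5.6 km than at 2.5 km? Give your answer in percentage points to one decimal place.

7.2 percentage points

φ(2.5) = 0.66·e^(−0.86×2.5) = 0.0769
φ(5.6) = 0.66·e^(−0.86×5.6) = 0.0053
Δφ = 0.0769 − 0.0053 = 0.0715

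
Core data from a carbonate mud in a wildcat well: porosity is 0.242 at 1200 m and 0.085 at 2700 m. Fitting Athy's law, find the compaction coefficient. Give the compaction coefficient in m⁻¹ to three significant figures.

0.000698 m⁻¹

Working in km (1 km = 1000 m; β in km⁻¹ = β in m⁻¹ × 1000):
Athy: phi(d) = phi₀ e^(−βd) ⇒ phi₁/phi₂ = e^{β(d₂−d₁)} ⇒ β = ln(phi₁/phi₂)/(d₂−d₁)
β = ln(0.242/0.085) / (2.7 − 1.2) = ln(2.847) / 1.5 = 1.0463 / 1.5 = 0.6975 km⁻¹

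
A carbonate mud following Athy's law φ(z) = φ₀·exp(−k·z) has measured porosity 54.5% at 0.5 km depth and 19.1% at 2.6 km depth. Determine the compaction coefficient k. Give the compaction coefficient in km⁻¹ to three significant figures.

Athy: φ(z) = φ₀ e^(−kz) ⇒ φ₁/φ₂ = e^{k(z₂−z₁)} ⇒ k = ln(φ₁/φ₂)/(z₂−z₁)
k = ln(0.545/0.191) / (2.6 − 0.5) = ln(2.853) / 2.1 = 1.0485 / 2.1 = 0.4993 km⁻¹

0.499 km⁻¹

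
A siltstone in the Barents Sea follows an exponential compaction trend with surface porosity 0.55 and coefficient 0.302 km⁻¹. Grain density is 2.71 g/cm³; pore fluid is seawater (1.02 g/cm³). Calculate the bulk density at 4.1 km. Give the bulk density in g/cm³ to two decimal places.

Porosity at depth: n = 0.55·exp(−0.302×4.1) = 0.55×0.2899 = 0.1594
Bulk density: ρ_b = (1−n)ρ_g + n·ρ_f = 0.8406×2.71 + 0.1594×1.02
       = 2.278 + 0.163 = 2.441 g/cm³

2.44 g/cm³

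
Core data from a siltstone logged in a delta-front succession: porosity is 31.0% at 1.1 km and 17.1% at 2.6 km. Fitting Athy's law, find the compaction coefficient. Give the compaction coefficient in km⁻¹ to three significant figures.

Athy: phi(z) = phi₀ e^(−βz) ⇒ phi₁/phi₂ = e^{β(z₂−z₁)} ⇒ β = ln(phi₁/phi₂)/(z₂−z₁)
β = ln(0.31/0.171) / (2.6 − 1.1) = ln(1.813) / 1.5 = 0.5949 / 1.5 = 0.3966 km⁻¹

0.397 km⁻¹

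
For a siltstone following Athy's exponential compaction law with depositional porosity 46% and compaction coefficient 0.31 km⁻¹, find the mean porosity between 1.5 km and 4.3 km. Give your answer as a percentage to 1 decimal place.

⟨n⟩ = (1/(d₂−d₁)) ∫ n₀ e^(−βd) dd = n₀·(e^(−β·d₁) − e^(−β·d₂)) / (β·(d₂−d₁))
e^(−0.31×1.5) = 0.6281; e^(−0.31×4.3) = 0.2637
⟨n⟩ = 0.46 × (0.6281 − 0.2637) / (0.31 × 2.8) = 0.46 × 0.4199 = 0.1931

19.3%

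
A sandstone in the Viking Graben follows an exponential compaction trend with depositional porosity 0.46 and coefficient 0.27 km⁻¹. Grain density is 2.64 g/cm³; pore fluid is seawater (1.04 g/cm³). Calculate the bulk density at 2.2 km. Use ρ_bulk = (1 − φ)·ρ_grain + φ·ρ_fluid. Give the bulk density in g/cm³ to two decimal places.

2.23 g/cm³

Porosity at depth: φ = 0.46·exp(−0.27×2.2) = 0.46×0.5521 = 0.2540
Bulk density: ρ_b = (1−φ)ρ_g + φ·ρ_f = 0.7460×2.64 + 0.2540×1.04
       = 1.970 + 0.264 = 2.234 g/cm³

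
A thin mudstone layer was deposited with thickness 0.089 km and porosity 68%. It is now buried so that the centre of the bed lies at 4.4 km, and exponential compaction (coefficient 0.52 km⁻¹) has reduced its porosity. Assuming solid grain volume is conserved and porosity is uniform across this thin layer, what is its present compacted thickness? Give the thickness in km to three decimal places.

Porosity at 4.4 km: phi = 0.68·exp(−0.52×4.4) = 0.0690
Solid-volume conservation: h(1−phi) = h₀(1−phi₀) ⇒ h = h₀·(1−phi₀)/(1−phi)
h = 0.089 × (1 − 0.68)/(1 − 0.0690) = 0.089 × 0.3437 = 0.0306 km

0.031 km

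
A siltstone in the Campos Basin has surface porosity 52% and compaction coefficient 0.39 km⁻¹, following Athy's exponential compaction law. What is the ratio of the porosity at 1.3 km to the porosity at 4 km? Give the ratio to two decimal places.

φ(d₁)/φ(d₂) = e^(−k·d₁)/e^(−k·d₂) = e^{k(d₂−d₁)}
= exp(0.39 × 2.7) = exp(1.053) = 2.8662

2.87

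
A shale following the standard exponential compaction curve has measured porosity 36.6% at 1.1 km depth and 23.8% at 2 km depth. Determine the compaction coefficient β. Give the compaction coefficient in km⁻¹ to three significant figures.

0.478 km⁻¹

Athy: n(d) = n₀ e^(−βd) ⇒ n₁/n₂ = e^{β(d₂−d₁)} ⇒ β = ln(n₁/n₂)/(d₂−d₁)
β = ln(0.366/0.238) / (2 − 1.1) = ln(1.538) / 0.9 = 0.4304 / 0.9 = 0.4782 km⁻¹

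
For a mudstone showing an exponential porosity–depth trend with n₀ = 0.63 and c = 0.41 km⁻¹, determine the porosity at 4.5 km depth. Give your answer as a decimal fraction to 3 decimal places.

n = n₀·exp(−c·d) = 0.63 × exp(−0.41 × 4.5) = 0.63 × exp(−1.845)
  = 0.63 × 0.1580 = 0.0996

0.100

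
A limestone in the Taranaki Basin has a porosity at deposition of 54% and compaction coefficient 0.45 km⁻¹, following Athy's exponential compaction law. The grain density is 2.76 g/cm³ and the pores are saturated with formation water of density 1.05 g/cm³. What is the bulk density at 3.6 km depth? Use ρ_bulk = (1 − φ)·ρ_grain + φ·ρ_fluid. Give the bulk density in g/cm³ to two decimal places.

Porosity at depth: phi = 0.54·exp(−0.45×3.6) = 0.54×0.1979 = 0.1069
Bulk density: ρ_b = (1−phi)ρ_g + phi·ρ_f = 0.8931×2.76 + 0.1069×1.05
       = 2.465 + 0.112 = 2.577 g/cm³

2.58 g/cm³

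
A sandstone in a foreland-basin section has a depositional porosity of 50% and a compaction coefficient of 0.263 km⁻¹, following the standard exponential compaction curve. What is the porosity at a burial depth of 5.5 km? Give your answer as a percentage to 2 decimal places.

11.77%

n = n₀·exp(−c·z) = 0.5 × exp(−0.263 × 5.5) = 0.5 × exp(−1.447)
  = 0.5 × 0.2354 = 0.1177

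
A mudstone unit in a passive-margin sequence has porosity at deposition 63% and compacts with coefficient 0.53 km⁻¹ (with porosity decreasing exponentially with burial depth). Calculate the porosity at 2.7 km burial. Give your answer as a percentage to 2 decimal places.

φ = φ₀·exp(−β·d) = 0.63 × exp(−0.53 × 2.7) = 0.63 × exp(−1.431)
  = 0.63 × 0.2391 = 0.1506

15.06%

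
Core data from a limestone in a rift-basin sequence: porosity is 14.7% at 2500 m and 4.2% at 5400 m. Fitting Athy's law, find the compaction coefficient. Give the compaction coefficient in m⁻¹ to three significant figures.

0.000432 m⁻¹

Working in km (1 km = 1000 m; k in km⁻¹ = k in m⁻¹ × 1000):
Athy: φ(z) = φ₀ e^(−kz) ⇒ φ₁/φ₂ = e^{k(z₂−z₁)} ⇒ k = ln(φ₁/φ₂)/(z₂−z₁)
k = ln(0.147/0.042) / (5.4 − 2.5) = ln(3.5) / 2.9 = 1.2528 / 2.9 = 0.432 km⁻¹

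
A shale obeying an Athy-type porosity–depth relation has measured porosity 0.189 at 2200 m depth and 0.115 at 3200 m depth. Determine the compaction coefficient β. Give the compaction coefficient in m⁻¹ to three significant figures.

Working in km (1 km = 1000 m; β in km⁻¹ = β in m⁻¹ × 1000):
Athy: n(d) = n₀ e^(−βd) ⇒ n₁/n₂ = e^{β(d₂−d₁)} ⇒ β = ln(n₁/n₂)/(d₂−d₁)
β = ln(0.189/0.115) / (3.2 − 2.2) = ln(1.643) / 1 = 0.4968 / 1 = 0.4968 km⁻¹

0.000497 m⁻¹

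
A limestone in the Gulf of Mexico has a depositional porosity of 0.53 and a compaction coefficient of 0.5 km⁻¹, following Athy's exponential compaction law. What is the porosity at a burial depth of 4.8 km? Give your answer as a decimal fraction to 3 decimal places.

0.048

phi = phi₀·exp(−c·z) = 0.53 × exp(−0.5 × 4.8) = 0.53 × exp(−2.4)
  = 0.53 × 0.0907 = 0.0481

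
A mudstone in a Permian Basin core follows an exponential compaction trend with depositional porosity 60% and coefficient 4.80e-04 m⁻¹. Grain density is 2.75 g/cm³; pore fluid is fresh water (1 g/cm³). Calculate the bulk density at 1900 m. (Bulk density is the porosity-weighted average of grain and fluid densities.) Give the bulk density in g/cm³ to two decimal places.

2.33 g/cm³

Working in km (1 km = 1000 m; k in km⁻¹ = k in m⁻¹ × 1000):
Porosity at depth: φ = 0.6·exp(−0.48×1.9) = 0.6×0.4017 = 0.2410
Bulk density: ρ_b = (1−φ)ρ_g + φ·ρ_f = 0.7590×2.75 + 0.2410×1
       = 2.087 + 0.241 = 2.328 g/cm³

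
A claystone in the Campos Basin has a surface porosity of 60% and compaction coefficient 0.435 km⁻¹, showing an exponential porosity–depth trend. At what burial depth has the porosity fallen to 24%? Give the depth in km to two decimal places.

Invert Athy's law: d = ln(φ₀/φ) / c
d = ln(0.6/0.24) / 0.435 = ln(2.5) / 0.435 = 0.9163 / 0.435 = 2.106 km

2.11 km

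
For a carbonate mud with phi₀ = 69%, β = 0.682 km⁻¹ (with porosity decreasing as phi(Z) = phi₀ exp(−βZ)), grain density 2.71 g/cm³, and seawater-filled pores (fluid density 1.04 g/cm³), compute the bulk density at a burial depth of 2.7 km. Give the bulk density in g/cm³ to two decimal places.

2.53 g/cm³

Porosity at depth: phi = 0.69·exp(−0.682×2.7) = 0.69×0.1586 = 0.1094
Bulk density: ρ_b = (1−phi)ρ_g + phi·ρ_f = 0.8906×2.71 + 0.1094×1.04
       = 2.413 + 0.114 = 2.527 g/cm³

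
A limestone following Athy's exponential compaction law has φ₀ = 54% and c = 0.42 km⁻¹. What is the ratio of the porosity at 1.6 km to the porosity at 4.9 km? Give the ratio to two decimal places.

φ(Z₁)/φ(Z₂) = e^(−c·Z₁)/e^(−c·Z₂) = e^{c(Z₂−Z₁)}
= exp(0.42 × 3.3) = exp(1.386) = 3.9988

4.00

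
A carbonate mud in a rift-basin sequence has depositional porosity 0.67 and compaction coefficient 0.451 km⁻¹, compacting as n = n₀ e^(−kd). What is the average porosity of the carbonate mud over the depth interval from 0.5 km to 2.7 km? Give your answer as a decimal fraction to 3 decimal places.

⟨n⟩ = (1/(d₂−d₁)) ∫ n₀ e^(−kd) dd = n₀·(e^(−k·d₁) − e^(−k·d₂)) / (k·(d₂−d₁))
e^(−0.451×0.5) = 0.7981; e^(−0.451×2.7) = 0.2959
⟨n⟩ = 0.67 × (0.7981 − 0.2959) / (0.451 × 2.2) = 0.67 × 0.5062 = 0.3391

0.339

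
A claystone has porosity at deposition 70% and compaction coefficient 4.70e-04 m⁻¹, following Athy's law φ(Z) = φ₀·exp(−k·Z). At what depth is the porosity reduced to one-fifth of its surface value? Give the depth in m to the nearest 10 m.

3420 m

Working in km (1 km = 1000 m; k in km⁻¹ = k in m⁻¹ × 1000):
φ/φ₀ = 1/5 ⇒ exp(−k·Z) = 1/5 ⇒ Z = ln(5) / k
Z = 1.6094 / 0.47 = 3.424 km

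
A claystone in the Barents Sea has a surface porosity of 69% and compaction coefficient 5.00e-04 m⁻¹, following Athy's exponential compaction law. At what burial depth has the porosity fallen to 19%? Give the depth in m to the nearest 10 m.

Working in km (1 km = 1000 m; k in km⁻¹ = k in m⁻¹ × 1000):
Invert Athy's law: d = ln(phi₀/phi) / k
d = ln(0.69/0.19) / 0.5 = ln(3.632) / 0.5 = 1.2897 / 0.5 = 2.579 km

2580 m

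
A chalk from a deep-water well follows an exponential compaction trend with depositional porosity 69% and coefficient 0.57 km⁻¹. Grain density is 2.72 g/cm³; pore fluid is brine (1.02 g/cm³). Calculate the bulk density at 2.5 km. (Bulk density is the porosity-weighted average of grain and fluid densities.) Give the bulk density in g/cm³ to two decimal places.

Porosity at depth: φ = 0.69·exp(−0.57×2.5) = 0.69×0.2405 = 0.1660
Bulk density: ρ_b = (1−φ)ρ_g + φ·ρ_f = 0.8340×2.72 + 0.1660×1.02
       = 2.269 + 0.169 = 2.438 g/cm³

2.44 g/cm³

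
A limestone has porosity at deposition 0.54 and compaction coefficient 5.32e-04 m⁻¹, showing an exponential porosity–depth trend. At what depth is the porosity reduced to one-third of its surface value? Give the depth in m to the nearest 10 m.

2070 m

Working in km (1 km = 1000 m; β in km⁻¹ = β in m⁻¹ × 1000):
φ/φ₀ = 1/3 ⇒ exp(−β·z) = 1/3 ⇒ z = ln(3) / β
z = 1.0986 / 0.532 = 2.065 km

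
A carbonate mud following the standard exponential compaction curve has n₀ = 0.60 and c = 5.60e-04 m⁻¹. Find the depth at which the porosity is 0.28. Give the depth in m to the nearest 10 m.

Working in km (1 km = 1000 m; c in km⁻¹ = c in m⁻¹ × 1000):
Invert Athy's law: Z = ln(n₀/n) / c
Z = ln(0.6/0.28) / 0.56 = ln(2.143) / 0.56 = 0.7621 / 0.56 = 1.361 km

1360 m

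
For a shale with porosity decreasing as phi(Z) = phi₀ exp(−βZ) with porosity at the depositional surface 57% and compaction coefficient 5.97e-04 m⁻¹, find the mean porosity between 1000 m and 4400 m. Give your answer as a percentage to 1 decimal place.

13.4%

Working in km (1 km = 1000 m; β in km⁻¹ = β in m⁻¹ × 1000):
⟨phi⟩ = (1/(Z₂−Z₁)) ∫ phi₀ e^(−βZ) dZ = phi₀·(e^(−β·Z₁) − e^(−β·Z₂)) / (β·(Z₂−Z₁))
e^(−0.597×1) = 0.5505; e^(−0.597×4.4) = 0.0723
⟨phi⟩ = 0.57 × (0.5505 − 0.0723) / (0.597 × 3.4) = 0.57 × 0.2356 = 0.1343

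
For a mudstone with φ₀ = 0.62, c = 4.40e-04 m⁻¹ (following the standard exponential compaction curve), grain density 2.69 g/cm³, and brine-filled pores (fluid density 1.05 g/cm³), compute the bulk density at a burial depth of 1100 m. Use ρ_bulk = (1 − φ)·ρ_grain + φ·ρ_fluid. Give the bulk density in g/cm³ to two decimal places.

Working in km (1 km = 1000 m; c in km⁻¹ = c in m⁻¹ × 1000):
Porosity at depth: φ = 0.62·exp(−0.44×1.1) = 0.62×0.6163 = 0.3821
Bulk density: ρ_b = (1−φ)ρ_g + φ·ρ_f = 0.6179×2.69 + 0.3821×1.05
       = 1.662 + 0.401 = 2.063 g/cm³

2.06 g/cm³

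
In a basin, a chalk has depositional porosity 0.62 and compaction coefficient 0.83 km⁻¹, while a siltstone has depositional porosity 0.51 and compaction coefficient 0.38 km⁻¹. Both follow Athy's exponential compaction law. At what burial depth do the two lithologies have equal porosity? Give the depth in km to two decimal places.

Set n₀ₐ e^(−βₐd) = n₀ᵦ e^(−βᵦd) ⇒ ln(n₀ₐ/n₀ᵦ) = (βₐ − βᵦ)·d
d = ln(0.62/0.51) / (0.83 − 0.38) = 0.1953 / 0.45 = 0.434 km

0.43 km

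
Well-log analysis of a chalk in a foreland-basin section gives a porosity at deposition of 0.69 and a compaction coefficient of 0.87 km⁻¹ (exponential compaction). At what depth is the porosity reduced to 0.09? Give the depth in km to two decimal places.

2.34 km

Invert Athy's law: Z = ln(phi₀/phi) / β
Z = ln(0.69/0.09) / 0.87 = ln(7.667) / 0.87 = 2.0369 / 0.87 = 2.341 km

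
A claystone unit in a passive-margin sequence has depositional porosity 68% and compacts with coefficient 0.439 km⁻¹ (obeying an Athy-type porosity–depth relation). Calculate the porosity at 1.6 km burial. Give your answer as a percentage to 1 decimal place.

phi = phi₀·exp(−β·d) = 0.68 × exp(−0.439 × 1.6) = 0.68 × exp(−0.7024)
  = 0.68 × 0.4954 = 0.3369

33.7%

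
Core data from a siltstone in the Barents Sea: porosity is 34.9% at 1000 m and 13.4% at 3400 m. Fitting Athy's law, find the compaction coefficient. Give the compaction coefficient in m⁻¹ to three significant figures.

0.000399 m⁻¹

Working in km (1 km = 1000 m; c in km⁻¹ = c in m⁻¹ × 1000):
Athy: n(Z) = n₀ e^(−cZ) ⇒ n₁/n₂ = e^{c(Z₂−Z₁)} ⇒ c = ln(n₁/n₂)/(Z₂−Z₁)
c = ln(0.349/0.134) / (3.4 − 1) = ln(2.604) / 2.4 = 0.9572 / 2.4 = 0.3988 km⁻¹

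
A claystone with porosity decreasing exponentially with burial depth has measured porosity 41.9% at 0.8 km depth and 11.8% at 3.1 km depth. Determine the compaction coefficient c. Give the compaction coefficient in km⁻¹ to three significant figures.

Athy: φ(z) = φ₀ e^(−cz) ⇒ φ₁/φ₂ = e^{c(z₂−z₁)} ⇒ c = ln(φ₁/φ₂)/(z₂−z₁)
c = ln(0.419/0.118) / (3.1 − 0.8) = ln(3.551) / 2.3 = 1.2672 / 2.3 = 0.551 km⁻¹

0.551 km⁻¹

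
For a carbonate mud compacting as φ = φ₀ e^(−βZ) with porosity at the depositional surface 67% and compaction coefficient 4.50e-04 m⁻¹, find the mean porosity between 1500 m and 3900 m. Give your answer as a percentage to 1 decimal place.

20.9%

Working in km (1 km = 1000 m; β in km⁻¹ = β in m⁻¹ × 1000):
⟨φ⟩ = (1/(Z₂−Z₁)) ∫ φ₀ e^(−βZ) dZ = φ₀·(e^(−β·Z₁) − e^(−β·Z₂)) / (β·(Z₂−Z₁))
e^(−0.45×1.5) = 0.5092; e^(−0.45×3.9) = 0.1729
⟨φ⟩ = 0.67 × (0.5092 − 0.1729) / (0.45 × 2.4) = 0.67 × 0.3113 = 0.2086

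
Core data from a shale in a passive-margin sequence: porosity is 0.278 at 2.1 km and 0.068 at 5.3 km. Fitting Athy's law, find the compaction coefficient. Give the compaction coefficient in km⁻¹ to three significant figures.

Athy: phi(z) = phi₀ e^(−kz) ⇒ phi₁/phi₂ = e^{k(z₂−z₁)} ⇒ k = ln(phi₁/phi₂)/(z₂−z₁)
k = ln(0.278/0.068) / (5.3 − 2.1) = ln(4.088) / 3.2 = 1.4081 / 3.2 = 0.44 km⁻¹

0.440 km⁻¹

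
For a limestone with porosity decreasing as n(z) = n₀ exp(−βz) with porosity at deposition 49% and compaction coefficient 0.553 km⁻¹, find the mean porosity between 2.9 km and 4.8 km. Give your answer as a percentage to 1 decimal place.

⟨n⟩ = (1/(z₂−z₁)) ∫ n₀ e^(−βz) dz = n₀·(e^(−β·z₁) − e^(−β·z₂)) / (β·(z₂−z₁))
e^(−0.553×2.9) = 0.2012; e^(−0.553×4.8) = 0.0703
⟨n⟩ = 0.49 × (0.2012 − 0.0703) / (0.553 × 1.9) = 0.49 × 0.1245 = 0.0610

6.1%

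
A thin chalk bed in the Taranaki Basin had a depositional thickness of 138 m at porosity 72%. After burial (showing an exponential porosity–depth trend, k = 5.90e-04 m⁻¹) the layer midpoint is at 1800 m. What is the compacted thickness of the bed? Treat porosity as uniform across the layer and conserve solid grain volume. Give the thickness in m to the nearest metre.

Working in km (1 km = 1000 m; k in km⁻¹ = k in m⁻¹ × 1000):
Porosity at 1.8 km: φ = 0.72·exp(−0.59×1.8) = 0.2489
Solid-volume conservation: h(1−φ) = h₀(1−φ₀) ⇒ h = h₀·(1−φ₀)/(1−φ)
h = 0.138 × (1 − 0.72)/(1 − 0.2489) = 0.138 × 0.3728 = 0.0514 km

51 m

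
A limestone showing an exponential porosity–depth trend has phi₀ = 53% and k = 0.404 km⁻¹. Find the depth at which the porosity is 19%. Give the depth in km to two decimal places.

2.54 km

Invert Athy's law: z = ln(phi₀/phi) / k
z = ln(0.53/0.19) / 0.404 = ln(2.789) / 0.404 = 1.0259 / 0.404 = 2.539 km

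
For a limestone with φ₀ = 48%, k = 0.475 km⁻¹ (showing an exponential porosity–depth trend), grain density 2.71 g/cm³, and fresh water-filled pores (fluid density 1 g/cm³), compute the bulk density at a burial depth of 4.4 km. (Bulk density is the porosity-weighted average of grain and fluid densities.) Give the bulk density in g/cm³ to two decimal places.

2.61 g/cm³

Porosity at depth: φ = 0.48·exp(−0.475×4.4) = 0.48×0.1237 = 0.0594
Bulk density: ρ_b = (1−φ)ρ_g + φ·ρ_f = 0.9406×2.71 + 0.0594×1
       = 2.549 + 0.059 = 2.608 g/cm³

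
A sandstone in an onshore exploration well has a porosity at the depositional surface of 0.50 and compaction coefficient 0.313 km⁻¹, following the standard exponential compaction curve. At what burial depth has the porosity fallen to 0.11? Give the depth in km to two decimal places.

Invert Athy's law: Z = ln(φ₀/φ) / k
Z = ln(0.5/0.11) / 0.313 = ln(4.545) / 0.313 = 1.5141 / 0.313 = 4.837 km

4.84 km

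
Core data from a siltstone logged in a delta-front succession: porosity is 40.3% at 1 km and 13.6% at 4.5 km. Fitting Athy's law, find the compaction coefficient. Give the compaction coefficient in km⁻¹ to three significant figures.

Athy: phi(z) = phi₀ e^(−cz) ⇒ phi₁/phi₂ = e^{c(z₂−z₁)} ⇒ c = ln(phi₁/phi₂)/(z₂−z₁)
c = ln(0.403/0.136) / (4.5 − 1) = ln(2.963) / 3.5 = 1.0863 / 3.5 = 0.3104 km⁻¹

0.310 km⁻¹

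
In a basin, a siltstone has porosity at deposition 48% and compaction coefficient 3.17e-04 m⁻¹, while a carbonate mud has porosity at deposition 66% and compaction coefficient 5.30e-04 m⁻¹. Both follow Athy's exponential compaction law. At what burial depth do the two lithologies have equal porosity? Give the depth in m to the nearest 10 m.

1500 m

Working in km (1 km = 1000 m; β in km⁻¹ = β in m⁻¹ × 1000):
Set phi₀ₐ e^(−βₐZ) = phi₀ᵦ e^(−βᵦZ) ⇒ ln(phi₀ₐ/phi₀ᵦ) = (βₐ − βᵦ)·Z
Z = ln(0.48/0.66) / (0.317 − 0.53) = -0.3185 / -0.213 = 1.495 km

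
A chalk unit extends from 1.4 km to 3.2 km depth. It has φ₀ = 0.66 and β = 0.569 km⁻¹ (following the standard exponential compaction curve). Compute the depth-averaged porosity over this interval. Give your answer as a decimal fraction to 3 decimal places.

0.186

⟨φ⟩ = (1/(d₂−d₁)) ∫ φ₀ e^(−βd) dd = φ₀·(e^(−β·d₁) − e^(−β·d₂)) / (β·(d₂−d₁))
e^(−0.569×1.4) = 0.4509; e^(−0.569×3.2) = 0.1619
⟨φ⟩ = 0.66 × (0.4509 − 0.1619) / (0.569 × 1.8) = 0.66 × 0.2821 = 0.1862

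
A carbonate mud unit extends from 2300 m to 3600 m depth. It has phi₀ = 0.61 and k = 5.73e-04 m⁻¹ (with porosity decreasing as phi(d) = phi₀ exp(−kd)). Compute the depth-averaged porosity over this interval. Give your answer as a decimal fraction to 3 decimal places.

0.115

Working in km (1 km = 1000 m; k in km⁻¹ = k in m⁻¹ × 1000):
⟨phi⟩ = (1/(d₂−d₁)) ∫ phi₀ e^(−kd) dd = phi₀·(e^(−k·d₁) − e^(−k·d₂)) / (k·(d₂−d₁))
e^(−0.573×2.3) = 0.2677; e^(−0.573×3.6) = 0.1271
⟨phi⟩ = 0.61 × (0.2677 − 0.1271) / (0.573 × 1.3) = 0.61 × 0.1887 = 0.1151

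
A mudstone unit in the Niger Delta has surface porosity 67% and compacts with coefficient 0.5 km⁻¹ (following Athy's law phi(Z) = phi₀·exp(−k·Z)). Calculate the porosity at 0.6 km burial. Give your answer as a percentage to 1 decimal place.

phi = phi₀·exp(−k·Z) = 0.67 × exp(−0.5 × 0.6) = 0.67 × exp(−0.3)
  = 0.67 × 0.7408 = 0.4963

49.6%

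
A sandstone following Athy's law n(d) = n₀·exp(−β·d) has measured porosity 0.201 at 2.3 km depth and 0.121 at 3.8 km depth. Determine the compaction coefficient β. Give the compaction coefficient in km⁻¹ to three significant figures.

Athy: n(d) = n₀ e^(−βd) ⇒ n₁/n₂ = e^{β(d₂−d₁)} ⇒ β = ln(n₁/n₂)/(d₂−d₁)
β = ln(0.201/0.121) / (3.8 − 2.3) = ln(1.661) / 1.5 = 0.5075 / 1.5 = 0.3383 km⁻¹

0.338 km⁻¹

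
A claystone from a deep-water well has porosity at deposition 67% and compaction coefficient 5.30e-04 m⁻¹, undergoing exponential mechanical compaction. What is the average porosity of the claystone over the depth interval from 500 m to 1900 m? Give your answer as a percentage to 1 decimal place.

36.3%

Working in km (1 km = 1000 m; c in km⁻¹ = c in m⁻¹ × 1000):
⟨φ⟩ = (1/(Z₂−Z₁)) ∫ φ₀ e^(−cZ) dZ = φ₀·(e^(−c·Z₁) − e^(−c·Z₂)) / (c·(Z₂−Z₁))
e^(−0.53×0.5) = 0.7672; e^(−0.53×1.9) = 0.3653
⟨φ⟩ = 0.67 × (0.7672 − 0.3653) / (0.53 × 1.4) = 0.67 × 0.5416 = 0.3629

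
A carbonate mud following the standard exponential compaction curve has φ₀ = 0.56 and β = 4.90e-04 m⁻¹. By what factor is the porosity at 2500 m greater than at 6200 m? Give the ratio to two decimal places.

6.13

Working in km (1 km = 1000 m; β in km⁻¹ = β in m⁻¹ × 1000):
φ(d₁)/φ(d₂) = e^(−β·d₁)/e^(−β·d₂) = e^{β(d₂−d₁)}
= exp(0.49 × 3.7) = exp(1.813) = 6.1288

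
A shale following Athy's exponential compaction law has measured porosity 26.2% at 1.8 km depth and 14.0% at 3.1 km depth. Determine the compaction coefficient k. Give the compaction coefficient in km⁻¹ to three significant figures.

Athy: n(d) = n₀ e^(−kd) ⇒ n₁/n₂ = e^{k(d₂−d₁)} ⇒ k = ln(n₁/n₂)/(d₂−d₁)
k = ln(0.262/0.14) / (3.1 − 1.8) = ln(1.871) / 1.3 = 0.6267 / 1.3 = 0.4821 km⁻¹

0.482 km⁻¹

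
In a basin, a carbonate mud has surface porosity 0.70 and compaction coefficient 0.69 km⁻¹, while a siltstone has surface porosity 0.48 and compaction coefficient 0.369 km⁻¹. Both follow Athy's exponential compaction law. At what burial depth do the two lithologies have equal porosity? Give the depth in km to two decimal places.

1.18 km

Set φ₀ₐ e^(−βₐz) = φ₀ᵦ e^(−βᵦz) ⇒ ln(φ₀ₐ/φ₀ᵦ) = (βₐ − βᵦ)·z
z = ln(0.7/0.48) / (0.69 − 0.369) = 0.3773 / 0.321 = 1.175 km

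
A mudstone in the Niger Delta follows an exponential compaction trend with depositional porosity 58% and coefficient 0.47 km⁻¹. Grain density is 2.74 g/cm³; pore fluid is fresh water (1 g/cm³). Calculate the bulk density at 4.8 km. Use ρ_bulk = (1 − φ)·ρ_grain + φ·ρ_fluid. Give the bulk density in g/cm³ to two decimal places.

2.63 g/cm³

Porosity at depth: n = 0.58·exp(−0.47×4.8) = 0.58×0.1048 = 0.0608
Bulk density: ρ_b = (1−n)ρ_g + n·ρ_f = 0.9392×2.74 + 0.0608×1
       = 2.574 + 0.061 = 2.634 g/cm³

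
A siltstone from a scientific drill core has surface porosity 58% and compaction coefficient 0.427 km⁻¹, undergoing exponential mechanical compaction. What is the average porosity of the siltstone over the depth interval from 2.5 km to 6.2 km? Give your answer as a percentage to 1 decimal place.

10.0%

⟨phi⟩ = (1/(d₂−d₁)) ∫ phi₀ e^(−kd) dd = phi₀·(e^(−k·d₁) − e^(−k·d₂)) / (k·(d₂−d₁))
e^(−0.427×2.5) = 0.3439; e^(−0.427×6.2) = 0.0708
⟨phi⟩ = 0.58 × (0.3439 − 0.0708) / (0.427 × 3.7) = 0.58 × 0.1728 = 0.1002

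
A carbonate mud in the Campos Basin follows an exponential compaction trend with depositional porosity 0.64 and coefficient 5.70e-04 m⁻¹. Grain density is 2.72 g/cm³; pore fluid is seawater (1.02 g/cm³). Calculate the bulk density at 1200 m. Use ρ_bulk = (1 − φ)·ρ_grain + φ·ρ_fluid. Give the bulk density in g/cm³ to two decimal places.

2.17 g/cm³

Working in km (1 km = 1000 m; c in km⁻¹ = c in m⁻¹ × 1000):
Porosity at depth: phi = 0.64·exp(−0.57×1.2) = 0.64×0.5046 = 0.3229
Bulk density: ρ_b = (1−phi)ρ_g + phi·ρ_f = 0.6771×2.72 + 0.3229×1.02
       = 1.842 + 0.329 = 2.171 g/cm³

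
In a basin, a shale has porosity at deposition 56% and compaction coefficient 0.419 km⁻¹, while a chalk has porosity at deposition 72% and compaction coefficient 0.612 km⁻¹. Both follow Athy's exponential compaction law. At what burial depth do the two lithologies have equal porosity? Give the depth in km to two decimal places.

1.30 km

Set φ₀ₐ e^(−βₐZ) = φ₀ᵦ e^(−βᵦZ) ⇒ ln(φ₀ₐ/φ₀ᵦ) = (βₐ − βᵦ)·Z
Z = ln(0.56/0.72) / (0.419 − 0.612) = -0.2513 / -0.193 = 1.302 km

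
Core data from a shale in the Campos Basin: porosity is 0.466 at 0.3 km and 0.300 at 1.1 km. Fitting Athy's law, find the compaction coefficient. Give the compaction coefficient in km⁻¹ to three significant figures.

0.551 km⁻¹

Athy: n(d) = n₀ e^(−βd) ⇒ n₁/n₂ = e^{β(d₂−d₁)} ⇒ β = ln(n₁/n₂)/(d₂−d₁)
β = ln(0.466/0.3) / (1.1 − 0.3) = ln(1.553) / 0.8 = 0.4404 / 0.8 = 0.5505 km⁻¹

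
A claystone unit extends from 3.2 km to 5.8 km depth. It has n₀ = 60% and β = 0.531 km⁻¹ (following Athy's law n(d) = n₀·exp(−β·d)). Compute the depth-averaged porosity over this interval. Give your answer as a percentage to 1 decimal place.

⟨n⟩ = (1/(d₂−d₁)) ∫ n₀ e^(−βd) dd = n₀·(e^(−β·d₁) − e^(−β·d₂)) / (β·(d₂−d₁))
e^(−0.531×3.2) = 0.1828; e^(−0.531×5.8) = 0.0460
⟨n⟩ = 0.6 × (0.1828 − 0.0460) / (0.531 × 2.6) = 0.6 × 0.0991 = 0.0595

5.9%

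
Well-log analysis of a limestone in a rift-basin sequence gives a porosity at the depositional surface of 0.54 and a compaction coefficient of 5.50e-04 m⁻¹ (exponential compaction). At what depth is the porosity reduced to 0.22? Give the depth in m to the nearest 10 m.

Working in km (1 km = 1000 m; k in km⁻¹ = k in m⁻¹ × 1000):
Invert Athy's law: d = ln(φ₀/φ) / k
d = ln(0.54/0.22) / 0.55 = ln(2.455) / 0.55 = 0.8979 / 0.55 = 1.633 km

1630 m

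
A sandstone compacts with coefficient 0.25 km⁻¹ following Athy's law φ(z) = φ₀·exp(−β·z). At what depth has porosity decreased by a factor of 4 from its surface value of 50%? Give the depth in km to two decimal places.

5.55 km

φ/φ₀ = 1/4 ⇒ exp(−β·z) = 1/4 ⇒ z = ln(4) / β
z = 1.3863 / 0.25 = 5.545 km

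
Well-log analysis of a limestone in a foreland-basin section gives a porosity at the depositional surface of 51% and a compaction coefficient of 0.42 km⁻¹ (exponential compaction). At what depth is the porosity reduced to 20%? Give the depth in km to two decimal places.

2.23 km

Invert Athy's law: z = ln(n₀/n) / k
z = ln(0.51/0.2) / 0.42 = ln(2.55) / 0.42 = 0.9361 / 0.42 = 2.229 km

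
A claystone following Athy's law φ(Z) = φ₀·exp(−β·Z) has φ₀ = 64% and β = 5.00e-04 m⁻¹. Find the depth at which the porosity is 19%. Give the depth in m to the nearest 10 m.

Working in km (1 km = 1000 m; β in km⁻¹ = β in m⁻¹ × 1000):
Invert Athy's law: Z = ln(φ₀/φ) / β
Z = ln(0.64/0.19) / 0.5 = ln(3.368) / 0.5 = 1.2144 / 0.5 = 2.429 km

2430 m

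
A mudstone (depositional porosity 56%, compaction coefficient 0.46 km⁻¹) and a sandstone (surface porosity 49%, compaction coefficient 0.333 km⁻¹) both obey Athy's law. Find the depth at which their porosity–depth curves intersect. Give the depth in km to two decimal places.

Set phi₀ₐ e^(−kₐZ) = phi₀ᵦ e^(−kᵦZ) ⇒ ln(phi₀ₐ/phi₀ᵦ) = (kₐ − kᵦ)·Z
Z = ln(0.56/0.49) / (0.46 − 0.333) = 0.1335 / 0.127 = 1.051 km

1.05 km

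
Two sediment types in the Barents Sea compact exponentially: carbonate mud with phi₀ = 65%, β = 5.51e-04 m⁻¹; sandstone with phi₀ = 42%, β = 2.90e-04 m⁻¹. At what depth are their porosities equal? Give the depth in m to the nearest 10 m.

1670 m

Working in km (1 km = 1000 m; β in km⁻¹ = β in m⁻¹ × 1000):
Set phi₀ₐ e^(−βₐZ) = phi₀ᵦ e^(−βᵦZ) ⇒ ln(phi₀ₐ/phi₀ᵦ) = (βₐ − βᵦ)·Z
Z = ln(0.65/0.42) / (0.551 − 0.29) = 0.4367 / 0.261 = 1.673 km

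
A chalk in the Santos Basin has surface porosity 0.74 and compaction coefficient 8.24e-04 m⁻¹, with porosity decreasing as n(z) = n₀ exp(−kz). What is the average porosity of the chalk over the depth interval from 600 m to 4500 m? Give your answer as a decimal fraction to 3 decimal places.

0.135

Working in km (1 km = 1000 m; k in km⁻¹ = k in m⁻¹ × 1000):
⟨n⟩ = (1/(z₂−z₁)) ∫ n₀ e^(−kz) dz = n₀·(e^(−k·z₁) − e^(−k·z₂)) / (k·(z₂−z₁))
e^(−0.824×0.6) = 0.6099; e^(−0.824×4.5) = 0.0245
⟨n⟩ = 0.74 × (0.6099 − 0.0245) / (0.824 × 3.9) = 0.74 × 0.1822 = 0.1348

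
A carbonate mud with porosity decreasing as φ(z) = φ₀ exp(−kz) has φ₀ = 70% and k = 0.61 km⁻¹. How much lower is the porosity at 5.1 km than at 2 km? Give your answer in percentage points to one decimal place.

17.5 percentage points

φ(2) = 0.7·e^(−0.61×2) = 0.2067
φ(5.1) = 0.7·e^(−0.61×5.1) = 0.0312
Δφ = 0.2067 − 0.0312 = 0.1755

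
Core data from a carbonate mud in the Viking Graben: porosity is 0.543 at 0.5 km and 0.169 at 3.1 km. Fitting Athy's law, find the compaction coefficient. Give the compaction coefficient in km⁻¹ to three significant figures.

0.449 km⁻¹

Athy: phi(d) = phi₀ e^(−βd) ⇒ phi₁/phi₂ = e^{β(d₂−d₁)} ⇒ β = ln(phi₁/phi₂)/(d₂−d₁)
β = ln(0.543/0.169) / (3.1 − 0.5) = ln(3.213) / 2.6 = 1.1672 / 2.6 = 0.4489 km⁻¹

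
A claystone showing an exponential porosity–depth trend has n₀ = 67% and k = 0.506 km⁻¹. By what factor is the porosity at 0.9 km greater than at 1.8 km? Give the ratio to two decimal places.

1.58

n(z₁)/n(z₂) = e^(−k·z₁)/e^(−k·z₂) = e^{k(z₂−z₁)}
= exp(0.506 × 0.9) = exp(0.4554) = 1.5768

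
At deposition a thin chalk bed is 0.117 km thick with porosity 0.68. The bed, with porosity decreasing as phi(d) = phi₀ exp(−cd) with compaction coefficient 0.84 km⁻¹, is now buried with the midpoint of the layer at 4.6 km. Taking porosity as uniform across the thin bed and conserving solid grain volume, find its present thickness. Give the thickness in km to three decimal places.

0.038 km

Porosity at 4.6 km: phi = 0.68·exp(−0.84×4.6) = 0.0143
Solid-volume conservation: h(1−phi) = h₀(1−phi₀) ⇒ h = h₀·(1−phi₀)/(1−phi)
h = 0.117 × (1 − 0.68)/(1 − 0.0143) = 0.117 × 0.3246 = 0.0380 km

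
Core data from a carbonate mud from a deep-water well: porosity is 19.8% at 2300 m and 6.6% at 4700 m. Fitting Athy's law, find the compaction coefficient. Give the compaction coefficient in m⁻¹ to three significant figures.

0.000458 m⁻¹

Working in km (1 km = 1000 m; k in km⁻¹ = k in m⁻¹ × 1000):
Athy: n(Z) = n₀ e^(−kZ) ⇒ n₁/n₂ = e^{k(Z₂−Z₁)} ⇒ k = ln(n₁/n₂)/(Z₂−Z₁)
k = ln(0.198/0.066) / (4.7 − 2.3) = ln(3) / 2.4 = 1.0986 / 2.4 = 0.4578 km⁻¹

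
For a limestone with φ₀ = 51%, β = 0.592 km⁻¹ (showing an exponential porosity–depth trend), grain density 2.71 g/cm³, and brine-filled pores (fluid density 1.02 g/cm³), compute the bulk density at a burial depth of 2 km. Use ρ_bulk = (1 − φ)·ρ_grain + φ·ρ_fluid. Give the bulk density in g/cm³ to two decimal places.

Porosity at depth: φ = 0.51·exp(−0.592×2) = 0.51×0.3061 = 0.1561
Bulk density: ρ_b = (1−φ)ρ_g + φ·ρ_f = 0.8439×2.71 + 0.1561×1.02
       = 2.287 + 0.159 = 2.446 g/cm³

2.45 g/cm³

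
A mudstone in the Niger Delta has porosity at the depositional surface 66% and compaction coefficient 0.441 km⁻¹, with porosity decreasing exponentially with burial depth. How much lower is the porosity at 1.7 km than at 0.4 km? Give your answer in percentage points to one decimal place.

n(0.4) = 0.66·e^(−0.441×0.4) = 0.5533
n(1.7) = 0.66·e^(−0.441×1.7) = 0.3119
Δn = 0.5533 − 0.3119 = 0.2414

24.1 percentage points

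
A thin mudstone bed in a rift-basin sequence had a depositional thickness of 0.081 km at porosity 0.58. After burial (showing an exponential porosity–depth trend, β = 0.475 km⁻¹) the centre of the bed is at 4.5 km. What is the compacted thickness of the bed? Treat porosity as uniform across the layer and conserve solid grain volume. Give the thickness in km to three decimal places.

0.037 km

Porosity at 4.5 km: n = 0.58·exp(−0.475×4.5) = 0.0684
Solid-volume conservation: h(1−n) = h₀(1−n₀) ⇒ h = h₀·(1−n₀)/(1−n)
h = 0.081 × (1 − 0.58)/(1 − 0.0684) = 0.081 × 0.4508 = 0.0365 km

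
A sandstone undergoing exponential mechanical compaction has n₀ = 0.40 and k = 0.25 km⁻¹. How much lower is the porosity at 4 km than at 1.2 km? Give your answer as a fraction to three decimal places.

n(1.2) = 0.4·e^(−0.25×1.2) = 0.2963
n(4) = 0.4·e^(−0.25×4) = 0.1472
Δn = 0.2963 − 0.1472 = 0.1492

0.149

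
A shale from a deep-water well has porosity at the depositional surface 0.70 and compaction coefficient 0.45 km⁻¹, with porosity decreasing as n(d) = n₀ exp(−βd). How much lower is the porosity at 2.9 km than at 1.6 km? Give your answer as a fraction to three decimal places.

n(1.6) = 0.7·e^(−0.45×1.6) = 0.3407
n(2.9) = 0.7·e^(−0.45×2.9) = 0.1898
Δn = 0.3407 − 0.1898 = 0.1509

0.151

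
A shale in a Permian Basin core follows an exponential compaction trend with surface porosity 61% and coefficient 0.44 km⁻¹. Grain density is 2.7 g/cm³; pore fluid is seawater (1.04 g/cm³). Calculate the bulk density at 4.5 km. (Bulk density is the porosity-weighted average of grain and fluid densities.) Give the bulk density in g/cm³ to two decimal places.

2.56 g/cm³

Porosity at depth: φ = 0.61·exp(−0.44×4.5) = 0.61×0.1381 = 0.0842
Bulk density: ρ_b = (1−φ)ρ_g + φ·ρ_f = 0.9158×2.7 + 0.0842×1.04
       = 2.473 + 0.088 = 2.560 g/cm³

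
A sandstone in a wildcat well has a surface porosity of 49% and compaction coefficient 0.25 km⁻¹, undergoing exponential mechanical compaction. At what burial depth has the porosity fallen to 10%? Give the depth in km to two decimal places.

Invert Athy's law: z = ln(n₀/n) / c
z = ln(0.49/0.1) / 0.25 = ln(4.9) / 0.25 = 1.5892 / 0.25 = 6.357 km

6.36 km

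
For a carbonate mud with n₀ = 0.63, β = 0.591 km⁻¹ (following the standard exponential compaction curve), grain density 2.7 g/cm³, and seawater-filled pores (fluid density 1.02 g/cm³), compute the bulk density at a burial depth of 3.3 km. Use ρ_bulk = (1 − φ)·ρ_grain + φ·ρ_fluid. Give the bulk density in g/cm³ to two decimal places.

2.55 g/cm³

Porosity at depth: n = 0.63·exp(−0.591×3.3) = 0.63×0.1422 = 0.0896
Bulk density: ρ_b = (1−n)ρ_g + n·ρ_f = 0.9104×2.7 + 0.0896×1.02
       = 2.458 + 0.091 = 2.549 g/cm³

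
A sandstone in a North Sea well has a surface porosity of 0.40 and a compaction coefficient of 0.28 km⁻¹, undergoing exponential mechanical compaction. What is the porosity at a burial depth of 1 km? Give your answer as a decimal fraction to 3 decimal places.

φ = φ₀·exp(−c·z) = 0.4 × exp(−0.28 × 1) = 0.4 × exp(−0.28)
  = 0.4 × 0.7558 = 0.3023

0.302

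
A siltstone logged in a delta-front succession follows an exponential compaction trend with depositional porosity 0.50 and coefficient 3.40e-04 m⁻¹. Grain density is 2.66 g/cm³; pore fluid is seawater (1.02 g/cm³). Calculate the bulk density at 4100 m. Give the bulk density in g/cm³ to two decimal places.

2.46 g/cm³

Working in km (1 km = 1000 m; k in km⁻¹ = k in m⁻¹ × 1000):
Porosity at depth: n = 0.5·exp(−0.34×4.1) = 0.5×0.2481 = 0.1240
Bulk density: ρ_b = (1−n)ρ_g + n·ρ_f = 0.8760×2.66 + 0.1240×1.02
       = 2.330 + 0.127 = 2.457 g/cm³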